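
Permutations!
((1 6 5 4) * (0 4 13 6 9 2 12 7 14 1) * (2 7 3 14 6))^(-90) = ((0 4)(1 9 7 6 5 13 2 12 3 14))^(-90) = (14)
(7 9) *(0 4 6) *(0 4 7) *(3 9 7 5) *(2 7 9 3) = (0 5 2 7 9)(4 6) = [5, 1, 7, 3, 6, 2, 4, 9, 8, 0]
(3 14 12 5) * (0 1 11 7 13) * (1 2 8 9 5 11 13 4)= (0 2 8 9 5 3 14 12 11 7 4 1 13)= [2, 13, 8, 14, 1, 3, 6, 4, 9, 5, 10, 7, 11, 0, 12]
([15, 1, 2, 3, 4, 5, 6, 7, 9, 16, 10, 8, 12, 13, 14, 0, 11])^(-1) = (0 15)(8 11 16 9)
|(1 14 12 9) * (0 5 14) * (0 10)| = |(0 5 14 12 9 1 10)| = 7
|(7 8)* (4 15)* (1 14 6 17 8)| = 6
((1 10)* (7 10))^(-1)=(1 10 7)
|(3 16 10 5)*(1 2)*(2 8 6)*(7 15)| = 4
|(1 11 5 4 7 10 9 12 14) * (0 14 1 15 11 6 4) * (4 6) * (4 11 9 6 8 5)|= |(0 14 15 9 12 1 11 4 7 10 6 8 5)|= 13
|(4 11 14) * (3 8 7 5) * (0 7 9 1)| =21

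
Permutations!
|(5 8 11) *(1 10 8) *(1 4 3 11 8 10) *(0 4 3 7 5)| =6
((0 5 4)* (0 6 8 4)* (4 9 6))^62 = (6 9 8)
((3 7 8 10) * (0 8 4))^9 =((0 8 10 3 7 4))^9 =(0 3)(4 10)(7 8)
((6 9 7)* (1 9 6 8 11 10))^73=(1 9 7 8 11 10)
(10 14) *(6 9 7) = (6 9 7)(10 14) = [0, 1, 2, 3, 4, 5, 9, 6, 8, 7, 14, 11, 12, 13, 10]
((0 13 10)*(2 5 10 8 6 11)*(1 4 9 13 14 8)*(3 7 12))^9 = ((0 14 8 6 11 2 5 10)(1 4 9 13)(3 7 12))^9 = (0 14 8 6 11 2 5 10)(1 4 9 13)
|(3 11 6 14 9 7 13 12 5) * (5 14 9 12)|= 14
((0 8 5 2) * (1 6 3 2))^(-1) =(0 2 3 6 1 5 8)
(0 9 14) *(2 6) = (0 9 14)(2 6) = [9, 1, 6, 3, 4, 5, 2, 7, 8, 14, 10, 11, 12, 13, 0]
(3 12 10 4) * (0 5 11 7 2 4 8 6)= (0 5 11 7 2 4 3 12 10 8 6)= [5, 1, 4, 12, 3, 11, 0, 2, 6, 9, 8, 7, 10]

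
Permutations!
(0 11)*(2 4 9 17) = (0 11)(2 4 9 17) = [11, 1, 4, 3, 9, 5, 6, 7, 8, 17, 10, 0, 12, 13, 14, 15, 16, 2]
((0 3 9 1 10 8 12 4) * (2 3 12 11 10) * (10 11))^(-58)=(0 4 12)(1 3)(2 9)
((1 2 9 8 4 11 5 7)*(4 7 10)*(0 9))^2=((0 9 8 7 1 2)(4 11 5 10))^2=(0 8 1)(2 9 7)(4 5)(10 11)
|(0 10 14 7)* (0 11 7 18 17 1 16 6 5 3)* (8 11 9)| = 20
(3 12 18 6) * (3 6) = (3 12 18) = [0, 1, 2, 12, 4, 5, 6, 7, 8, 9, 10, 11, 18, 13, 14, 15, 16, 17, 3]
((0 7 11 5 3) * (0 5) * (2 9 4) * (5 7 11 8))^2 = ((0 11)(2 9 4)(3 7 8 5))^2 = (11)(2 4 9)(3 8)(5 7)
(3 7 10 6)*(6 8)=(3 7 10 8 6)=[0, 1, 2, 7, 4, 5, 3, 10, 6, 9, 8]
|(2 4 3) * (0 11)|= 6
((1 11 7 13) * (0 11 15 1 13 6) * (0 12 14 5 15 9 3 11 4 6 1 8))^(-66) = (0 15 14 6)(1 7 11 3 9)(4 8 5 12)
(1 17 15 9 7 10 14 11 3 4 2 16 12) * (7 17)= (1 7 10 14 11 3 4 2 16 12)(9 17 15)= [0, 7, 16, 4, 2, 5, 6, 10, 8, 17, 14, 3, 1, 13, 11, 9, 12, 15]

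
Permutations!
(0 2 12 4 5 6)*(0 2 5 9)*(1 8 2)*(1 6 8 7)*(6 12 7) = (0 5 8 2 7 1 6 12 4 9) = [5, 6, 7, 3, 9, 8, 12, 1, 2, 0, 10, 11, 4]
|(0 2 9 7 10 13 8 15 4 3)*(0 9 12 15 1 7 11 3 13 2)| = |(1 7 10 2 12 15 4 13 8)(3 9 11)| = 9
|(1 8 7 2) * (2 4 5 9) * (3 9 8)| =4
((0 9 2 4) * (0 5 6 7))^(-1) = (0 7 6 5 4 2 9) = ((0 9 2 4 5 6 7))^(-1)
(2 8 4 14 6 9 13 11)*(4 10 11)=[0, 1, 8, 3, 14, 5, 9, 7, 10, 13, 11, 2, 12, 4, 6]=(2 8 10 11)(4 14 6 9 13)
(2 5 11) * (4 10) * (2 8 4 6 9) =(2 5 11 8 4 10 6 9) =[0, 1, 5, 3, 10, 11, 9, 7, 4, 2, 6, 8]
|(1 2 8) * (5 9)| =6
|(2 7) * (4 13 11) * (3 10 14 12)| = 12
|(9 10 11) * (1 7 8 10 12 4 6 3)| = 10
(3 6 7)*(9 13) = (3 6 7)(9 13) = [0, 1, 2, 6, 4, 5, 7, 3, 8, 13, 10, 11, 12, 9]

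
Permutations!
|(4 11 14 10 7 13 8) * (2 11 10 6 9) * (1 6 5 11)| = 60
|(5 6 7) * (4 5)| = |(4 5 6 7)| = 4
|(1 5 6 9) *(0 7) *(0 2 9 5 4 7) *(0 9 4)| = 6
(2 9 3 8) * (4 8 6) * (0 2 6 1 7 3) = (0 2 9)(1 7 3)(4 8 6) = [2, 7, 9, 1, 8, 5, 4, 3, 6, 0]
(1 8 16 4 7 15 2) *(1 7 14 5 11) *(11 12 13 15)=(1 8 16 4 14 5 12 13 15 2 7 11)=[0, 8, 7, 3, 14, 12, 6, 11, 16, 9, 10, 1, 13, 15, 5, 2, 4]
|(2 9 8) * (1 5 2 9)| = 6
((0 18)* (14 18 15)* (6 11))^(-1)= ((0 15 14 18)(6 11))^(-1)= (0 18 14 15)(6 11)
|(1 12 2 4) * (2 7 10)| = |(1 12 7 10 2 4)| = 6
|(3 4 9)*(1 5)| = |(1 5)(3 4 9)| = 6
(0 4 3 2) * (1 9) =(0 4 3 2)(1 9) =[4, 9, 0, 2, 3, 5, 6, 7, 8, 1]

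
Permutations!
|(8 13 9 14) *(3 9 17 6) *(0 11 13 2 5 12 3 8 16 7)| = |(0 11 13 17 6 8 2 5 12 3 9 14 16 7)| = 14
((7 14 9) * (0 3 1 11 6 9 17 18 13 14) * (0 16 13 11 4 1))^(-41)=(0 3)(1 4)(6 13 11 16 18 7 17 9 14)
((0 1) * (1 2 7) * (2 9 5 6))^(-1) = (0 1 7 2 6 5 9)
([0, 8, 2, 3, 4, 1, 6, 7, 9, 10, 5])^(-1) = [0, 5, 2, 3, 4, 10, 6, 7, 1, 8, 9]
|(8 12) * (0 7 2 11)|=4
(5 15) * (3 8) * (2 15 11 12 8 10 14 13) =(2 15 5 11 12 8 3 10 14 13) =[0, 1, 15, 10, 4, 11, 6, 7, 3, 9, 14, 12, 8, 2, 13, 5]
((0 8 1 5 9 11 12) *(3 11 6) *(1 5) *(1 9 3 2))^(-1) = ((0 8 5 3 11 12)(1 9 6 2))^(-1) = (0 12 11 3 5 8)(1 2 6 9)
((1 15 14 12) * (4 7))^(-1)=((1 15 14 12)(4 7))^(-1)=(1 12 14 15)(4 7)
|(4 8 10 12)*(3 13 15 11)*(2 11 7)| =12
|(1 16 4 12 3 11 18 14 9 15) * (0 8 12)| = |(0 8 12 3 11 18 14 9 15 1 16 4)| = 12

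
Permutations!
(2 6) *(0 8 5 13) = (0 8 5 13)(2 6) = [8, 1, 6, 3, 4, 13, 2, 7, 5, 9, 10, 11, 12, 0]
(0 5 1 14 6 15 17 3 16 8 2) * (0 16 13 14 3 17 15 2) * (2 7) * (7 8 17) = (0 5 1 3 13 14 6 8)(2 16 17 7) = [5, 3, 16, 13, 4, 1, 8, 2, 0, 9, 10, 11, 12, 14, 6, 15, 17, 7]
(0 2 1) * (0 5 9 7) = (0 2 1 5 9 7) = [2, 5, 1, 3, 4, 9, 6, 0, 8, 7]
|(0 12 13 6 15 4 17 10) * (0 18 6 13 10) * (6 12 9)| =6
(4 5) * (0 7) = (0 7)(4 5) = [7, 1, 2, 3, 5, 4, 6, 0]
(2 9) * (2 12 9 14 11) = (2 14 11)(9 12) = [0, 1, 14, 3, 4, 5, 6, 7, 8, 12, 10, 2, 9, 13, 11]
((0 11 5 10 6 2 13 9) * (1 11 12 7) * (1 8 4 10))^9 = (0 9 13 2 6 10 4 8 7 12) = ((0 12 7 8 4 10 6 2 13 9)(1 11 5))^9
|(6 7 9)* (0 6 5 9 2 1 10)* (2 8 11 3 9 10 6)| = |(0 2 1 6 7 8 11 3 9 5 10)| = 11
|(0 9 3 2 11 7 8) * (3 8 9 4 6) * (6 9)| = 20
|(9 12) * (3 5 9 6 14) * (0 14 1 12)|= |(0 14 3 5 9)(1 12 6)|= 15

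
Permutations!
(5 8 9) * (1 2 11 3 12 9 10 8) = (1 2 11 3 12 9 5)(8 10) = [0, 2, 11, 12, 4, 1, 6, 7, 10, 5, 8, 3, 9]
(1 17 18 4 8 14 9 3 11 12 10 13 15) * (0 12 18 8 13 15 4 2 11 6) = (0 12 10 15 1 17 8 14 9 3 6)(2 11 18)(4 13) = [12, 17, 11, 6, 13, 5, 0, 7, 14, 3, 15, 18, 10, 4, 9, 1, 16, 8, 2]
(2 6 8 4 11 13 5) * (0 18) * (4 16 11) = (0 18)(2 6 8 16 11 13 5) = [18, 1, 6, 3, 4, 2, 8, 7, 16, 9, 10, 13, 12, 5, 14, 15, 11, 17, 0]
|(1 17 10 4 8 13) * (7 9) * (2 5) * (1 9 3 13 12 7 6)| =22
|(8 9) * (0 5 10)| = 6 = |(0 5 10)(8 9)|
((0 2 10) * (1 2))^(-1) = ((0 1 2 10))^(-1) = (0 10 2 1)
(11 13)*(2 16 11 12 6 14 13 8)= (2 16 11 8)(6 14 13 12)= [0, 1, 16, 3, 4, 5, 14, 7, 2, 9, 10, 8, 6, 12, 13, 15, 11]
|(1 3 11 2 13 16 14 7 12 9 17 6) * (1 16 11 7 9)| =60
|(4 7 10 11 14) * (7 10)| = |(4 10 11 14)| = 4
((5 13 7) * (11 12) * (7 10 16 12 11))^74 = (5 10 12)(7 13 16)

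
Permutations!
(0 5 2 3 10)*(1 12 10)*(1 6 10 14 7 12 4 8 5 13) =(0 13 1 4 8 5 2 3 6 10)(7 12 14) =[13, 4, 3, 6, 8, 2, 10, 12, 5, 9, 0, 11, 14, 1, 7]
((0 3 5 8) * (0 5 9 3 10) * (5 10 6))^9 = ((0 6 5 8 10)(3 9))^9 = (0 10 8 5 6)(3 9)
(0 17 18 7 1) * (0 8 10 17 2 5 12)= (0 2 5 12)(1 8 10 17 18 7)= [2, 8, 5, 3, 4, 12, 6, 1, 10, 9, 17, 11, 0, 13, 14, 15, 16, 18, 7]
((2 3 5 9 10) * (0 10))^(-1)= ((0 10 2 3 5 9))^(-1)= (0 9 5 3 2 10)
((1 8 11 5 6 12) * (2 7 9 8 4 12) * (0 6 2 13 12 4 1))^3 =(0 12 13 6)(2 8)(5 9)(7 11)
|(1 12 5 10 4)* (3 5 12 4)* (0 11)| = |(12)(0 11)(1 4)(3 5 10)| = 6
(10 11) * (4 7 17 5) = (4 7 17 5)(10 11) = [0, 1, 2, 3, 7, 4, 6, 17, 8, 9, 11, 10, 12, 13, 14, 15, 16, 5]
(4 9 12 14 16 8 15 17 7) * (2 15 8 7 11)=(2 15 17 11)(4 9 12 14 16 7)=[0, 1, 15, 3, 9, 5, 6, 4, 8, 12, 10, 2, 14, 13, 16, 17, 7, 11]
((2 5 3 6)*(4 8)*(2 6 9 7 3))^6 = (9)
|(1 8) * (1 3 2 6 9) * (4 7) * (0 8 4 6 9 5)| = |(0 8 3 2 9 1 4 7 6 5)| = 10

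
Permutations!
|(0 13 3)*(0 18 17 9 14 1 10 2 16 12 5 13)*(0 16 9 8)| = |(0 16 12 5 13 3 18 17 8)(1 10 2 9 14)| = 45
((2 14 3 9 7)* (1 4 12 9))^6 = (1 14 7 12)(2 9 4 3)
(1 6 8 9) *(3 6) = [0, 3, 2, 6, 4, 5, 8, 7, 9, 1] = (1 3 6 8 9)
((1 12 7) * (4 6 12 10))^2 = (1 4 12)(6 7 10)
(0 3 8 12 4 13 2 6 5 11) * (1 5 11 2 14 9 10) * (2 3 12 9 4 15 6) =(0 12 15 6 11)(1 5 3 8 9 10)(4 13 14) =[12, 5, 2, 8, 13, 3, 11, 7, 9, 10, 1, 0, 15, 14, 4, 6]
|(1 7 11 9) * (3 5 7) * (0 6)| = |(0 6)(1 3 5 7 11 9)| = 6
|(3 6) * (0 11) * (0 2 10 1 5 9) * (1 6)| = 9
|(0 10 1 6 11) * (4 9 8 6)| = |(0 10 1 4 9 8 6 11)| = 8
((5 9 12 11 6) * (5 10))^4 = (5 6 12)(9 10 11)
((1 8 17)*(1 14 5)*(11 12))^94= (1 5 14 17 8)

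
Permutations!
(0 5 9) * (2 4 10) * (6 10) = (0 5 9)(2 4 6 10) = [5, 1, 4, 3, 6, 9, 10, 7, 8, 0, 2]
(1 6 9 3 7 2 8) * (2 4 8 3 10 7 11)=(1 6 9 10 7 4 8)(2 3 11)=[0, 6, 3, 11, 8, 5, 9, 4, 1, 10, 7, 2]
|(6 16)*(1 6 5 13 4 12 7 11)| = 9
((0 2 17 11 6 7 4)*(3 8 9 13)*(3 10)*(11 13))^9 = (0 6 8 13)(2 7 9 10)(3 17 4 11)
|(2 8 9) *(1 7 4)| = 3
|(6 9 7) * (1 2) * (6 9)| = |(1 2)(7 9)| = 2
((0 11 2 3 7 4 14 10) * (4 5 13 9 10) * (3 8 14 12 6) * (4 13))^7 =(0 10 9 13 14 8 2 11)(3 7 5 4 12 6)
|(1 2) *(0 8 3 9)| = 4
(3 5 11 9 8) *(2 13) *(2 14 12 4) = (2 13 14 12 4)(3 5 11 9 8) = [0, 1, 13, 5, 2, 11, 6, 7, 3, 8, 10, 9, 4, 14, 12]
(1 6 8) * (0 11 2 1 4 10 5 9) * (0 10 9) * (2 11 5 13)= [5, 6, 1, 3, 9, 0, 8, 7, 4, 10, 13, 11, 12, 2]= (0 5)(1 6 8 4 9 10 13 2)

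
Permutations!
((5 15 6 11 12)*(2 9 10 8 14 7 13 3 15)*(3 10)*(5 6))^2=(2 3 5 9 15)(6 12 11)(7 10 14 13 8)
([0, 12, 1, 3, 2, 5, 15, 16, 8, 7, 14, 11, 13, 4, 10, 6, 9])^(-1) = [0, 2, 4, 3, 13, 5, 15, 9, 8, 16, 14, 11, 1, 12, 10, 6, 7]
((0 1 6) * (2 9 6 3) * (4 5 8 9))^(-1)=(0 6 9 8 5 4 2 3 1)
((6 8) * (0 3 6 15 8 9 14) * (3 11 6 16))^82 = ((0 11 6 9 14)(3 16)(8 15))^82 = (16)(0 6 14 11 9)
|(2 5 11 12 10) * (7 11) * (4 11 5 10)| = 6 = |(2 10)(4 11 12)(5 7)|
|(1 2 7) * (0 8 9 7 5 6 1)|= 4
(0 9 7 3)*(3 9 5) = (0 5 3)(7 9) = [5, 1, 2, 0, 4, 3, 6, 9, 8, 7]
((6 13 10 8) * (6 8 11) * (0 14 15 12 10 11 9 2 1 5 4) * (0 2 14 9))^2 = ((0 9 14 15 12 10)(1 5 4 2)(6 13 11))^2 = (0 14 12)(1 4)(2 5)(6 11 13)(9 15 10)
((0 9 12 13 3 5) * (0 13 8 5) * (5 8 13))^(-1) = (0 3 13 12 9)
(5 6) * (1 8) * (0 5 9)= [5, 8, 2, 3, 4, 6, 9, 7, 1, 0]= (0 5 6 9)(1 8)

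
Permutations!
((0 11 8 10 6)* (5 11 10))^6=(11)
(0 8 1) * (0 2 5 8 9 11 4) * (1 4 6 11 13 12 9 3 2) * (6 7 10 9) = [3, 1, 5, 2, 0, 8, 11, 10, 4, 13, 9, 7, 6, 12] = (0 3 2 5 8 4)(6 11 7 10 9 13 12)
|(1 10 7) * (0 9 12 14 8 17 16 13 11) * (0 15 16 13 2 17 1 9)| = 42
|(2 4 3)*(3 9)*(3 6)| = |(2 4 9 6 3)| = 5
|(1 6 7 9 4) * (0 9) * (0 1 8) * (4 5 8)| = |(0 9 5 8)(1 6 7)| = 12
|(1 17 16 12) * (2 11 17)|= 6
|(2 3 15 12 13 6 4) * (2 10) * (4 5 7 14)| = |(2 3 15 12 13 6 5 7 14 4 10)| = 11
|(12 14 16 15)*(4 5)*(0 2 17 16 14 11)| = 14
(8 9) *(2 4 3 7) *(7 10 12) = (2 4 3 10 12 7)(8 9) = [0, 1, 4, 10, 3, 5, 6, 2, 9, 8, 12, 11, 7]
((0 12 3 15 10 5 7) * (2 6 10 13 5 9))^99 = (0 12 3 15 13 5 7)(2 9 10 6)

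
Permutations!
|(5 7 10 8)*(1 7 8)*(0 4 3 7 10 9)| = |(0 4 3 7 9)(1 10)(5 8)| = 10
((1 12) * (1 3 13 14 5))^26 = ((1 12 3 13 14 5))^26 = (1 3 14)(5 12 13)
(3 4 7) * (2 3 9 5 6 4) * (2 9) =(2 3 9 5 6 4 7) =[0, 1, 3, 9, 7, 6, 4, 2, 8, 5]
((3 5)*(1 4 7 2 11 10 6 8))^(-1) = (1 8 6 10 11 2 7 4)(3 5) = ((1 4 7 2 11 10 6 8)(3 5))^(-1)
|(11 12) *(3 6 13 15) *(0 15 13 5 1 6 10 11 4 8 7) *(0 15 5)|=8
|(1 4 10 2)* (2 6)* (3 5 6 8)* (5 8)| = 6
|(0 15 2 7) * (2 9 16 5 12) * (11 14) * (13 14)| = 24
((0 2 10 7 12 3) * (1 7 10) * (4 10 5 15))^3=((0 2 1 7 12 3)(4 10 5 15))^3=(0 7)(1 3)(2 12)(4 15 5 10)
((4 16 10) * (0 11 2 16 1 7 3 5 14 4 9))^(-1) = (0 9 10 16 2 11)(1 4 14 5 3 7)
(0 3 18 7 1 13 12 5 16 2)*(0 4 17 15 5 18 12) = (0 3 12 18 7 1 13)(2 4 17 15 5 16) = [3, 13, 4, 12, 17, 16, 6, 1, 8, 9, 10, 11, 18, 0, 14, 5, 2, 15, 7]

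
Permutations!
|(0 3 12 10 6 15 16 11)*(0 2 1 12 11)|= 10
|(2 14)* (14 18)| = 3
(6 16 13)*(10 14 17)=[0, 1, 2, 3, 4, 5, 16, 7, 8, 9, 14, 11, 12, 6, 17, 15, 13, 10]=(6 16 13)(10 14 17)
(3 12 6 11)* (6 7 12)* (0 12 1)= (0 12 7 1)(3 6 11)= [12, 0, 2, 6, 4, 5, 11, 1, 8, 9, 10, 3, 7]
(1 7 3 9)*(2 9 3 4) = (1 7 4 2 9) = [0, 7, 9, 3, 2, 5, 6, 4, 8, 1]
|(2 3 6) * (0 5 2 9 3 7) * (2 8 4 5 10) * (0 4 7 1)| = 12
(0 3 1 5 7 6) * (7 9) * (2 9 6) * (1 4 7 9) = (9)(0 3 4 7 2 1 5 6) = [3, 5, 1, 4, 7, 6, 0, 2, 8, 9]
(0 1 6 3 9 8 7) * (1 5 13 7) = [5, 6, 2, 9, 4, 13, 3, 0, 1, 8, 10, 11, 12, 7] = (0 5 13 7)(1 6 3 9 8)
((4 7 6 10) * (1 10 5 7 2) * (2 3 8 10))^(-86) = (3 10)(4 8)(5 7 6)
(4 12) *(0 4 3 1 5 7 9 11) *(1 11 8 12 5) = [4, 1, 2, 11, 5, 7, 6, 9, 12, 8, 10, 0, 3] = (0 4 5 7 9 8 12 3 11)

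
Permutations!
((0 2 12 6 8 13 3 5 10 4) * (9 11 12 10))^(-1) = (0 4 10 2)(3 13 8 6 12 11 9 5)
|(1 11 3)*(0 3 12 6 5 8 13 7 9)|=11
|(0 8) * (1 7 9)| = |(0 8)(1 7 9)| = 6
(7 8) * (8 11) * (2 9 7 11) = [0, 1, 9, 3, 4, 5, 6, 2, 11, 7, 10, 8] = (2 9 7)(8 11)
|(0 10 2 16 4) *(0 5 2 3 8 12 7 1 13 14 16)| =13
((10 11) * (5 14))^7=(5 14)(10 11)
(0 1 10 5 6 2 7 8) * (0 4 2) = (0 1 10 5 6)(2 7 8 4) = [1, 10, 7, 3, 2, 6, 0, 8, 4, 9, 5]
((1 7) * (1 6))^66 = ((1 7 6))^66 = (7)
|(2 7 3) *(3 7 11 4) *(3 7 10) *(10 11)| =|(2 10 3)(4 7 11)| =3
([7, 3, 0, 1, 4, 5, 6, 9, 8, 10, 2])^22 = (0 9 2 7 10)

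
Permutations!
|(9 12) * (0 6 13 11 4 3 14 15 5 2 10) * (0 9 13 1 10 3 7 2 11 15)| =|(0 6 1 10 9 12 13 15 5 11 4 7 2 3 14)| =15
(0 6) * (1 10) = [6, 10, 2, 3, 4, 5, 0, 7, 8, 9, 1] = (0 6)(1 10)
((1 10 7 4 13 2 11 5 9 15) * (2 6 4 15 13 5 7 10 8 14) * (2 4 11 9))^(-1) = ((1 8 14 4 5 2 9 13 6 11 7 15))^(-1) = (1 15 7 11 6 13 9 2 5 4 14 8)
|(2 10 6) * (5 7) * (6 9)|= 4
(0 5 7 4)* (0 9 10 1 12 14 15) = (0 5 7 4 9 10 1 12 14 15) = [5, 12, 2, 3, 9, 7, 6, 4, 8, 10, 1, 11, 14, 13, 15, 0]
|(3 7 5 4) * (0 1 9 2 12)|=20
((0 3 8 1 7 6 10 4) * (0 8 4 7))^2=(0 4 1 3 8)(6 7 10)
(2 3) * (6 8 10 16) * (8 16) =(2 3)(6 16)(8 10) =[0, 1, 3, 2, 4, 5, 16, 7, 10, 9, 8, 11, 12, 13, 14, 15, 6]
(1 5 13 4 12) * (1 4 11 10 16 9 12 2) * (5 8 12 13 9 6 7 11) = (1 8 12 4 2)(5 9 13)(6 7 11 10 16) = [0, 8, 1, 3, 2, 9, 7, 11, 12, 13, 16, 10, 4, 5, 14, 15, 6]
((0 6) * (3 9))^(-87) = ((0 6)(3 9))^(-87) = (0 6)(3 9)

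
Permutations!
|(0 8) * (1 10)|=2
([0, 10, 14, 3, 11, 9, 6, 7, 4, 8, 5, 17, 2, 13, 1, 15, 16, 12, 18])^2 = (18)(1 5 8 11 12 14 10 9 4 17 2)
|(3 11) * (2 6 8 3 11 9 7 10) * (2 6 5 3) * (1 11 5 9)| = |(1 11 5 3)(2 9 7 10 6 8)| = 12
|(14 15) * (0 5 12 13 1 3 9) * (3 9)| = 6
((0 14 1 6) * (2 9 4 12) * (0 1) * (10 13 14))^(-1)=(0 14 13 10)(1 6)(2 12 4 9)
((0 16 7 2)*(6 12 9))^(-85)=(0 2 7 16)(6 9 12)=((0 16 7 2)(6 12 9))^(-85)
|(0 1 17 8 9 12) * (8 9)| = |(0 1 17 9 12)| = 5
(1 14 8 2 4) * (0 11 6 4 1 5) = (0 11 6 4 5)(1 14 8 2) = [11, 14, 1, 3, 5, 0, 4, 7, 2, 9, 10, 6, 12, 13, 8]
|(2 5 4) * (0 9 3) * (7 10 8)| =3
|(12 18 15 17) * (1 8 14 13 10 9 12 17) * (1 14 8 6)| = |(1 6)(9 12 18 15 14 13 10)| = 14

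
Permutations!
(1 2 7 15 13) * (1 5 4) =(1 2 7 15 13 5 4) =[0, 2, 7, 3, 1, 4, 6, 15, 8, 9, 10, 11, 12, 5, 14, 13]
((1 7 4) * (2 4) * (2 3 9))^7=((1 7 3 9 2 4))^7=(1 7 3 9 2 4)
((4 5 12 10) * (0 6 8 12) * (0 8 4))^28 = (12)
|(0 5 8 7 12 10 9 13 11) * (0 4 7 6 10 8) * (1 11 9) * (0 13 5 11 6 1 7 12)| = 9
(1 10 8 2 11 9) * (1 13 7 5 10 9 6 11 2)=(1 9 13 7 5 10 8)(6 11)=[0, 9, 2, 3, 4, 10, 11, 5, 1, 13, 8, 6, 12, 7]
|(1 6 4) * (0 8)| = |(0 8)(1 6 4)| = 6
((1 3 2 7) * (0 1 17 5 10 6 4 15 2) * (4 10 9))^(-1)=((0 1 3)(2 7 17 5 9 4 15)(6 10))^(-1)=(0 3 1)(2 15 4 9 5 17 7)(6 10)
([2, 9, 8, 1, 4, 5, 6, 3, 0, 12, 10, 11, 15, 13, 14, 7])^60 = (15)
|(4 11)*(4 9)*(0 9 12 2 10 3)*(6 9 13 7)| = |(0 13 7 6 9 4 11 12 2 10 3)| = 11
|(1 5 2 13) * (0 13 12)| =6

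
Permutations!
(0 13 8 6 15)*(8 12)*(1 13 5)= (0 5 1 13 12 8 6 15)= [5, 13, 2, 3, 4, 1, 15, 7, 6, 9, 10, 11, 8, 12, 14, 0]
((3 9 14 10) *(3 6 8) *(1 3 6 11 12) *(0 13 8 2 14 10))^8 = (0 8 2)(1 9 11)(3 10 12)(6 14 13)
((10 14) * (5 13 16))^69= (16)(10 14)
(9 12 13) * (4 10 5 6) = [0, 1, 2, 3, 10, 6, 4, 7, 8, 12, 5, 11, 13, 9] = (4 10 5 6)(9 12 13)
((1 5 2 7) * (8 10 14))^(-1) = ((1 5 2 7)(8 10 14))^(-1) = (1 7 2 5)(8 14 10)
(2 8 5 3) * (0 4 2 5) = (0 4 2 8)(3 5) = [4, 1, 8, 5, 2, 3, 6, 7, 0]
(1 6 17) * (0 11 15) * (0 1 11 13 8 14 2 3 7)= (0 13 8 14 2 3 7)(1 6 17 11 15)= [13, 6, 3, 7, 4, 5, 17, 0, 14, 9, 10, 15, 12, 8, 2, 1, 16, 11]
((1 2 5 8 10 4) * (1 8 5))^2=((1 2)(4 8 10))^2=(4 10 8)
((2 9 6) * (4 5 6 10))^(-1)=(2 6 5 4 10 9)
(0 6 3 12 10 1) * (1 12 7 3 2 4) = [6, 0, 4, 7, 1, 5, 2, 3, 8, 9, 12, 11, 10] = (0 6 2 4 1)(3 7)(10 12)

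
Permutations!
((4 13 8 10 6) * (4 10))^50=(4 8 13)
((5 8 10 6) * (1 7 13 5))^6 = ((1 7 13 5 8 10 6))^6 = (1 6 10 8 5 13 7)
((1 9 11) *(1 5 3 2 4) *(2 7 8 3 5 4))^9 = ((1 9 11 4)(3 7 8))^9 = (1 9 11 4)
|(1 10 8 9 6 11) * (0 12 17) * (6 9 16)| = |(0 12 17)(1 10 8 16 6 11)| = 6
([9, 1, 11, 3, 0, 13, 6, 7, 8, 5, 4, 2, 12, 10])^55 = (0 9 5 13 10 4)(2 11)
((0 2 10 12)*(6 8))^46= (0 10)(2 12)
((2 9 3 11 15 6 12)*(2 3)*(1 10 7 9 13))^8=((1 10 7 9 2 13)(3 11 15 6 12))^8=(1 7 2)(3 6 11 12 15)(9 13 10)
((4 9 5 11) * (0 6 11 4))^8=(0 11 6)(4 5 9)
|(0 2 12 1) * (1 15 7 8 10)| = 8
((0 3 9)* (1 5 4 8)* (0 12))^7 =((0 3 9 12)(1 5 4 8))^7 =(0 12 9 3)(1 8 4 5)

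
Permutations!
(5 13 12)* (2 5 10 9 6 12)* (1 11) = (1 11)(2 5 13)(6 12 10 9) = [0, 11, 5, 3, 4, 13, 12, 7, 8, 6, 9, 1, 10, 2]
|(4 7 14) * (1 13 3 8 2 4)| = |(1 13 3 8 2 4 7 14)| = 8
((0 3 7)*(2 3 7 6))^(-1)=((0 7)(2 3 6))^(-1)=(0 7)(2 6 3)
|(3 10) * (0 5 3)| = 4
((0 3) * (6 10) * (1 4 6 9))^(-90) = (10)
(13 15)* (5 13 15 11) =(15)(5 13 11) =[0, 1, 2, 3, 4, 13, 6, 7, 8, 9, 10, 5, 12, 11, 14, 15]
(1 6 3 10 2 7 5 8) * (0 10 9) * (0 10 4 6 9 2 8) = [4, 9, 7, 2, 6, 0, 3, 5, 1, 10, 8] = (0 4 6 3 2 7 5)(1 9 10 8)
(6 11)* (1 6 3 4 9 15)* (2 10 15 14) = (1 6 11 3 4 9 14 2 10 15) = [0, 6, 10, 4, 9, 5, 11, 7, 8, 14, 15, 3, 12, 13, 2, 1]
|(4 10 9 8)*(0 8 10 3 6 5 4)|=|(0 8)(3 6 5 4)(9 10)|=4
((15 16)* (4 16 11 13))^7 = (4 15 13 16 11)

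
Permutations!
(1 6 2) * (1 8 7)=(1 6 2 8 7)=[0, 6, 8, 3, 4, 5, 2, 1, 7]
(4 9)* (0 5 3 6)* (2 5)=(0 2 5 3 6)(4 9)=[2, 1, 5, 6, 9, 3, 0, 7, 8, 4]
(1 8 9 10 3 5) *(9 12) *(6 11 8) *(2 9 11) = (1 6 2 9 10 3 5)(8 12 11) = [0, 6, 9, 5, 4, 1, 2, 7, 12, 10, 3, 8, 11]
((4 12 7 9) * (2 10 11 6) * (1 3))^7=(1 3)(2 6 11 10)(4 9 7 12)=((1 3)(2 10 11 6)(4 12 7 9))^7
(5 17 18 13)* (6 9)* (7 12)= (5 17 18 13)(6 9)(7 12)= [0, 1, 2, 3, 4, 17, 9, 12, 8, 6, 10, 11, 7, 5, 14, 15, 16, 18, 13]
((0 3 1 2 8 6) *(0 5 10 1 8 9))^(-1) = (0 9 2 1 10 5 6 8 3)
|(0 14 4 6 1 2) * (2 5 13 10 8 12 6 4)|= 21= |(0 14 2)(1 5 13 10 8 12 6)|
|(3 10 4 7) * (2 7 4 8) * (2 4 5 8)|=|(2 7 3 10)(4 5 8)|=12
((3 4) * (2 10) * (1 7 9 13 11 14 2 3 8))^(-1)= ((1 7 9 13 11 14 2 10 3 4 8))^(-1)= (1 8 4 3 10 2 14 11 13 9 7)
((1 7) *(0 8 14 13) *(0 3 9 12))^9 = (0 14 3 12 8 13 9)(1 7)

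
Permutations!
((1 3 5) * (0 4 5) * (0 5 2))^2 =((0 4 2)(1 3 5))^2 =(0 2 4)(1 5 3)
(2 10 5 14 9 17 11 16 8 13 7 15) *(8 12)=(2 10 5 14 9 17 11 16 12 8 13 7 15)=[0, 1, 10, 3, 4, 14, 6, 15, 13, 17, 5, 16, 8, 7, 9, 2, 12, 11]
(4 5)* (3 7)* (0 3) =(0 3 7)(4 5) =[3, 1, 2, 7, 5, 4, 6, 0]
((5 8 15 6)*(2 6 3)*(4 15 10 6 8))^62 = ((2 8 10 6 5 4 15 3))^62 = (2 15 5 10)(3 4 6 8)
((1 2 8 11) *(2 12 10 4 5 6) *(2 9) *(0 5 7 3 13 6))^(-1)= ((0 5)(1 12 10 4 7 3 13 6 9 2 8 11))^(-1)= (0 5)(1 11 8 2 9 6 13 3 7 4 10 12)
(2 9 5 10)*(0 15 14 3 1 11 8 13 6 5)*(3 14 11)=(0 15 11 8 13 6 5 10 2 9)(1 3)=[15, 3, 9, 1, 4, 10, 5, 7, 13, 0, 2, 8, 12, 6, 14, 11]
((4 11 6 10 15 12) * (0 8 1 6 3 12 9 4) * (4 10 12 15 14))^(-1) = (0 12 6 1 8)(3 11 4 14 10 9 15)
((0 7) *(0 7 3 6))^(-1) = (7)(0 6 3) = ((7)(0 3 6))^(-1)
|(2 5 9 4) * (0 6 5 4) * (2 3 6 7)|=|(0 7 2 4 3 6 5 9)|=8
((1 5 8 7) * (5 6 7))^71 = ((1 6 7)(5 8))^71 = (1 7 6)(5 8)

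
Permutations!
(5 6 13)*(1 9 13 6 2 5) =(1 9 13)(2 5) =[0, 9, 5, 3, 4, 2, 6, 7, 8, 13, 10, 11, 12, 1]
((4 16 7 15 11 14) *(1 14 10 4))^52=(4 11 7)(10 15 16)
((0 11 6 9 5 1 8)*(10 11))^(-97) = ((0 10 11 6 9 5 1 8))^(-97) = (0 8 1 5 9 6 11 10)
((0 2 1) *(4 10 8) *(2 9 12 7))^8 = ((0 9 12 7 2 1)(4 10 8))^8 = (0 12 2)(1 9 7)(4 8 10)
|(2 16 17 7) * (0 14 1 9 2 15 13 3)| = |(0 14 1 9 2 16 17 7 15 13 3)| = 11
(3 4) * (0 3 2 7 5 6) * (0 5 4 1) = (0 3 1)(2 7 4)(5 6) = [3, 0, 7, 1, 2, 6, 5, 4]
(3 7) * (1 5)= [0, 5, 2, 7, 4, 1, 6, 3]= (1 5)(3 7)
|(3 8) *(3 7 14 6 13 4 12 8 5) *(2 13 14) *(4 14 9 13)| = |(2 4 12 8 7)(3 5)(6 9 13 14)| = 20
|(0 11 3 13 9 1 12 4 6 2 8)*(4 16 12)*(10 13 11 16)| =22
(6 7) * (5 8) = (5 8)(6 7) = [0, 1, 2, 3, 4, 8, 7, 6, 5]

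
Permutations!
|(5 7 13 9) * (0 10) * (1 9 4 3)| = 14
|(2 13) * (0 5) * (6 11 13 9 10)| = |(0 5)(2 9 10 6 11 13)| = 6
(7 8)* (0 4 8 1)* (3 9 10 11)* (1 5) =(0 4 8 7 5 1)(3 9 10 11) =[4, 0, 2, 9, 8, 1, 6, 5, 7, 10, 11, 3]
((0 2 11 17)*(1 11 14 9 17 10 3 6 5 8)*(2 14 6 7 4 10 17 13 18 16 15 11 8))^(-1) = (0 17 11 15 16 18 13 9 14)(1 8)(2 5 6)(3 10 4 7)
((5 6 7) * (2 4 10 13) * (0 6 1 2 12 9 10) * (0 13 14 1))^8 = ((0 6 7 5)(1 2 4 13 12 9 10 14))^8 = (14)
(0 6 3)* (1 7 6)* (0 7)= (0 1)(3 7 6)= [1, 0, 2, 7, 4, 5, 3, 6]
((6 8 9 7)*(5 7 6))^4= (6 8 9)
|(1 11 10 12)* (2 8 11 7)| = 7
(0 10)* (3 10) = (0 3 10) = [3, 1, 2, 10, 4, 5, 6, 7, 8, 9, 0]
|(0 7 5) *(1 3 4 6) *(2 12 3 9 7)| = |(0 2 12 3 4 6 1 9 7 5)| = 10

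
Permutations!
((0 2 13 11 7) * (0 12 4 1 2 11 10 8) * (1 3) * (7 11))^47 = (0 13 3 7 10 1 12 8 2 4)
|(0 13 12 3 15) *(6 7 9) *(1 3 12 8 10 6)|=10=|(0 13 8 10 6 7 9 1 3 15)|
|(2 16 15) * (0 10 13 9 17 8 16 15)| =|(0 10 13 9 17 8 16)(2 15)| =14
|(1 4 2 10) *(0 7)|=4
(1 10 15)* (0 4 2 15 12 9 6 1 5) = (0 4 2 15 5)(1 10 12 9 6) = [4, 10, 15, 3, 2, 0, 1, 7, 8, 6, 12, 11, 9, 13, 14, 5]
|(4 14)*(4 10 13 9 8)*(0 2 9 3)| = 9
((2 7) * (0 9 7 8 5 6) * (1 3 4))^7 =((0 9 7 2 8 5 6)(1 3 4))^7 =(9)(1 3 4)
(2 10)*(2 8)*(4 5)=(2 10 8)(4 5)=[0, 1, 10, 3, 5, 4, 6, 7, 2, 9, 8]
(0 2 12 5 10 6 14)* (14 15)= (0 2 12 5 10 6 15 14)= [2, 1, 12, 3, 4, 10, 15, 7, 8, 9, 6, 11, 5, 13, 0, 14]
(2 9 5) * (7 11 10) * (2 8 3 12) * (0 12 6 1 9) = (0 12 2)(1 9 5 8 3 6)(7 11 10) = [12, 9, 0, 6, 4, 8, 1, 11, 3, 5, 7, 10, 2]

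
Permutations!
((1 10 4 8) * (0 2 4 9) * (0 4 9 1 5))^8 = ((0 2 9 4 8 5)(1 10))^8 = (10)(0 9 8)(2 4 5)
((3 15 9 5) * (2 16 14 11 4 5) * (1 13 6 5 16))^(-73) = (1 2 9 15 3 5 6 13)(4 11 14 16)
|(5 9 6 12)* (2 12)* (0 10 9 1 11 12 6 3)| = 4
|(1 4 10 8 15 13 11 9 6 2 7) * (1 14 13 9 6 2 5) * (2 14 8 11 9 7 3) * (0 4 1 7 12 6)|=12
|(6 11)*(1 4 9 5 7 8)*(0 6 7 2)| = 10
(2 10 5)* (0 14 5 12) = (0 14 5 2 10 12) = [14, 1, 10, 3, 4, 2, 6, 7, 8, 9, 12, 11, 0, 13, 5]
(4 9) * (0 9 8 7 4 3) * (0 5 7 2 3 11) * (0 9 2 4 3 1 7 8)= (0 2 1 7 3 5 8 4)(9 11)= [2, 7, 1, 5, 0, 8, 6, 3, 4, 11, 10, 9]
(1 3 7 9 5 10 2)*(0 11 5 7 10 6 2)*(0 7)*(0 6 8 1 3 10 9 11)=(1 10 7 11 5 8)(2 3 9 6)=[0, 10, 3, 9, 4, 8, 2, 11, 1, 6, 7, 5]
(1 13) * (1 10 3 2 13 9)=(1 9)(2 13 10 3)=[0, 9, 13, 2, 4, 5, 6, 7, 8, 1, 3, 11, 12, 10]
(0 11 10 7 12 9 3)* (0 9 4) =(0 11 10 7 12 4)(3 9) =[11, 1, 2, 9, 0, 5, 6, 12, 8, 3, 7, 10, 4]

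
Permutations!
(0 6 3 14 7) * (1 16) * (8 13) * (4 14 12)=(0 6 3 12 4 14 7)(1 16)(8 13)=[6, 16, 2, 12, 14, 5, 3, 0, 13, 9, 10, 11, 4, 8, 7, 15, 1]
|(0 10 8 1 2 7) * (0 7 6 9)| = 7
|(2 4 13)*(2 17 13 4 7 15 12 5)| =|(2 7 15 12 5)(13 17)| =10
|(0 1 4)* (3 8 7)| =|(0 1 4)(3 8 7)| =3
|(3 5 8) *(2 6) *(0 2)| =|(0 2 6)(3 5 8)| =3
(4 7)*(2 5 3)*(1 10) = [0, 10, 5, 2, 7, 3, 6, 4, 8, 9, 1] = (1 10)(2 5 3)(4 7)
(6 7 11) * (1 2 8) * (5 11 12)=(1 2 8)(5 11 6 7 12)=[0, 2, 8, 3, 4, 11, 7, 12, 1, 9, 10, 6, 5]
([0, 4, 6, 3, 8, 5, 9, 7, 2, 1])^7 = (1 4 8 2 6 9)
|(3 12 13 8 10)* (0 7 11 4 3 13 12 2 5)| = |(0 7 11 4 3 2 5)(8 10 13)| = 21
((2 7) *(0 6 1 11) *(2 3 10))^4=(11)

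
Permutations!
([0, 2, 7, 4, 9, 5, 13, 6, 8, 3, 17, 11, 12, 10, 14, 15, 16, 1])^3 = (1 6 17 7 10 2 13)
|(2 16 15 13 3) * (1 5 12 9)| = |(1 5 12 9)(2 16 15 13 3)| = 20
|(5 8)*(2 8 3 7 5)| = 6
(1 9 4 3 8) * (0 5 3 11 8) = (0 5 3)(1 9 4 11 8) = [5, 9, 2, 0, 11, 3, 6, 7, 1, 4, 10, 8]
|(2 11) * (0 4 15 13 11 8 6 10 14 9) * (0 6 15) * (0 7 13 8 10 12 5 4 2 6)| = 70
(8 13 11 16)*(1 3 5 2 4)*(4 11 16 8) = (1 3 5 2 11 8 13 16 4) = [0, 3, 11, 5, 1, 2, 6, 7, 13, 9, 10, 8, 12, 16, 14, 15, 4]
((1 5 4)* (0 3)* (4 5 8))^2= ((0 3)(1 8 4))^2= (1 4 8)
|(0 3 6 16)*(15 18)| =4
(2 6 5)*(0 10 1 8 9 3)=(0 10 1 8 9 3)(2 6 5)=[10, 8, 6, 0, 4, 2, 5, 7, 9, 3, 1]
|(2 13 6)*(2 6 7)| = |(2 13 7)| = 3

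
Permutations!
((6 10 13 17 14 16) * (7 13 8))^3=(6 7 14 10 13 16 8 17)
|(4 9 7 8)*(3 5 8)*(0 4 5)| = 10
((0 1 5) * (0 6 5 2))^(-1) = ((0 1 2)(5 6))^(-1) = (0 2 1)(5 6)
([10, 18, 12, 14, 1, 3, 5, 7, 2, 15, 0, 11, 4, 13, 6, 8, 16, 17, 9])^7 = (0 10)(1 4 12 2 8 15 9 18)(3 5 6 14)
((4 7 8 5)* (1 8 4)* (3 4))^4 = ((1 8 5)(3 4 7))^4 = (1 8 5)(3 4 7)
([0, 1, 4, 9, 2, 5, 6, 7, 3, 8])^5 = [0, 1, 4, 8, 2, 5, 6, 7, 9, 3]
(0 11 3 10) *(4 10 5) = (0 11 3 5 4 10) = [11, 1, 2, 5, 10, 4, 6, 7, 8, 9, 0, 3]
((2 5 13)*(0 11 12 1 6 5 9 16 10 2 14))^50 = ((0 11 12 1 6 5 13 14)(2 9 16 10))^50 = (0 12 6 13)(1 5 14 11)(2 16)(9 10)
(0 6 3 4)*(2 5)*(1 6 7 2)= [7, 6, 5, 4, 0, 1, 3, 2]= (0 7 2 5 1 6 3 4)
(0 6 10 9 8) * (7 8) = (0 6 10 9 7 8) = [6, 1, 2, 3, 4, 5, 10, 8, 0, 7, 9]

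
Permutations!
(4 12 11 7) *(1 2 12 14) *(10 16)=(1 2 12 11 7 4 14)(10 16)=[0, 2, 12, 3, 14, 5, 6, 4, 8, 9, 16, 7, 11, 13, 1, 15, 10]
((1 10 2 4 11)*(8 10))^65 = (1 11 4 2 10 8)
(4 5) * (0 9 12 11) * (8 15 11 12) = (0 9 8 15 11)(4 5) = [9, 1, 2, 3, 5, 4, 6, 7, 15, 8, 10, 0, 12, 13, 14, 11]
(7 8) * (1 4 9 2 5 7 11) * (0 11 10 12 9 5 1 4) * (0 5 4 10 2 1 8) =(0 11 10 12 9 1 5 7)(2 8) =[11, 5, 8, 3, 4, 7, 6, 0, 2, 1, 12, 10, 9]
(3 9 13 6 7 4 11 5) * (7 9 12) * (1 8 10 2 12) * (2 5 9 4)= [0, 8, 12, 1, 11, 3, 4, 2, 10, 13, 5, 9, 7, 6]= (1 8 10 5 3)(2 12 7)(4 11 9 13 6)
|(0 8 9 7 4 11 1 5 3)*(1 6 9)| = 5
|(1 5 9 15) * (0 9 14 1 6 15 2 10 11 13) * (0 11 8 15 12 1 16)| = 12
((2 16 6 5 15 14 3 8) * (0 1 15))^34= ((0 1 15 14 3 8 2 16 6 5))^34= (0 3 6 15 2)(1 8 5 14 16)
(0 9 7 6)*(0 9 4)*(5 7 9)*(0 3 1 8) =(9)(0 4 3 1 8)(5 7 6) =[4, 8, 2, 1, 3, 7, 5, 6, 0, 9]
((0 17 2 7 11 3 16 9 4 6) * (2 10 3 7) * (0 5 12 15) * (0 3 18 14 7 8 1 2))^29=(0 2 1 8 11 7 14 18 10 17)(3 5 9 15 6 16 12 4)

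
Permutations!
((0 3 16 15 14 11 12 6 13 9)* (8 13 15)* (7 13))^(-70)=(16)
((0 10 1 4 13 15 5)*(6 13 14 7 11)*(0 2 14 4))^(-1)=(0 1 10)(2 5 15 13 6 11 7 14)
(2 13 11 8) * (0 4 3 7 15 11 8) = (0 4 3 7 15 11)(2 13 8) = [4, 1, 13, 7, 3, 5, 6, 15, 2, 9, 10, 0, 12, 8, 14, 11]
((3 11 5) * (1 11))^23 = ((1 11 5 3))^23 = (1 3 5 11)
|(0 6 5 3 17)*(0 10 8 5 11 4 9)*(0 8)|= 10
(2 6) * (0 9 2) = (0 9 2 6) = [9, 1, 6, 3, 4, 5, 0, 7, 8, 2]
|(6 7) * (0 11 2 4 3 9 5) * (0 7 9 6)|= 9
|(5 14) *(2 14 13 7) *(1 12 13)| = |(1 12 13 7 2 14 5)| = 7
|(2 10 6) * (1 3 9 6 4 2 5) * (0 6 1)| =3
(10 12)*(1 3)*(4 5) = [0, 3, 2, 1, 5, 4, 6, 7, 8, 9, 12, 11, 10] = (1 3)(4 5)(10 12)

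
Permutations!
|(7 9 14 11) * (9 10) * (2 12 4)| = |(2 12 4)(7 10 9 14 11)| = 15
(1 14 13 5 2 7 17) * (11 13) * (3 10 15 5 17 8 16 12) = [0, 14, 7, 10, 4, 2, 6, 8, 16, 9, 15, 13, 3, 17, 11, 5, 12, 1] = (1 14 11 13 17)(2 7 8 16 12 3 10 15 5)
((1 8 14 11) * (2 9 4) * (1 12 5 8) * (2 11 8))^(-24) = (14)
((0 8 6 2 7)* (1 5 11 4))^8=((0 8 6 2 7)(1 5 11 4))^8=(11)(0 2 8 7 6)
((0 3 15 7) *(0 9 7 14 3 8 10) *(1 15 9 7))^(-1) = ((0 8 10)(1 15 14 3 9))^(-1) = (0 10 8)(1 9 3 14 15)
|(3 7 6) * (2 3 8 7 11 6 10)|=7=|(2 3 11 6 8 7 10)|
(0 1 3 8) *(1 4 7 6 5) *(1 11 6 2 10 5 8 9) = (0 4 7 2 10 5 11 6 8)(1 3 9) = [4, 3, 10, 9, 7, 11, 8, 2, 0, 1, 5, 6]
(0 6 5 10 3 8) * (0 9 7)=(0 6 5 10 3 8 9 7)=[6, 1, 2, 8, 4, 10, 5, 0, 9, 7, 3]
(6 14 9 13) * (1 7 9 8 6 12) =(1 7 9 13 12)(6 14 8) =[0, 7, 2, 3, 4, 5, 14, 9, 6, 13, 10, 11, 1, 12, 8]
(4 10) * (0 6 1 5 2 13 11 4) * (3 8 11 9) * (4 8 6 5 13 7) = (0 5 2 7 4 10)(1 13 9 3 6)(8 11) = [5, 13, 7, 6, 10, 2, 1, 4, 11, 3, 0, 8, 12, 9]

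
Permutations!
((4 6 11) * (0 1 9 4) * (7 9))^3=(0 9 11 7 6 1 4)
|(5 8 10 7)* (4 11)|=|(4 11)(5 8 10 7)|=4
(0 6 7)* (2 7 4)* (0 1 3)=(0 6 4 2 7 1 3)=[6, 3, 7, 0, 2, 5, 4, 1]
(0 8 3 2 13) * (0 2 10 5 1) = (0 8 3 10 5 1)(2 13) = [8, 0, 13, 10, 4, 1, 6, 7, 3, 9, 5, 11, 12, 2]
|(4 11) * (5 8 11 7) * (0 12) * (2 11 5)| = 4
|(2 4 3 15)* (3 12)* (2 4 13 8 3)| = 7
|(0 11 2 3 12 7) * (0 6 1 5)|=9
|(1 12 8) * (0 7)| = 6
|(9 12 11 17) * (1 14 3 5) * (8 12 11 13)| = 12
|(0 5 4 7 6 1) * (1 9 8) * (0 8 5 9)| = |(0 9 5 4 7 6)(1 8)| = 6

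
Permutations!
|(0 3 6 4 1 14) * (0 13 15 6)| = |(0 3)(1 14 13 15 6 4)| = 6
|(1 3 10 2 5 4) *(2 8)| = 7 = |(1 3 10 8 2 5 4)|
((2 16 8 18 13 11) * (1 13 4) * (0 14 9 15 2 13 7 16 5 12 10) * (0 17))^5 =((0 14 9 15 2 5 12 10 17)(1 7 16 8 18 4)(11 13))^5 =(0 5 14 12 9 10 15 17 2)(1 4 18 8 16 7)(11 13)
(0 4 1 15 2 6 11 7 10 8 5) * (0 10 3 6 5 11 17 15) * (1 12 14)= (0 4 12 14 1)(2 5 10 8 11 7 3 6 17 15)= [4, 0, 5, 6, 12, 10, 17, 3, 11, 9, 8, 7, 14, 13, 1, 2, 16, 15]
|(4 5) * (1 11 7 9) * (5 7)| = |(1 11 5 4 7 9)| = 6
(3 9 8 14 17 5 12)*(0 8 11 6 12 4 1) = (0 8 14 17 5 4 1)(3 9 11 6 12) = [8, 0, 2, 9, 1, 4, 12, 7, 14, 11, 10, 6, 3, 13, 17, 15, 16, 5]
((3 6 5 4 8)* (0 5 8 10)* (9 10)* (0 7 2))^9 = (0 4 10 2 5 9 7)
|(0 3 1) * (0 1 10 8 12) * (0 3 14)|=4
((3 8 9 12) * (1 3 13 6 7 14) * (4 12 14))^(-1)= (1 14 9 8 3)(4 7 6 13 12)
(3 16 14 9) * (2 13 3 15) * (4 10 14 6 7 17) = (2 13 3 16 6 7 17 4 10 14 9 15) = [0, 1, 13, 16, 10, 5, 7, 17, 8, 15, 14, 11, 12, 3, 9, 2, 6, 4]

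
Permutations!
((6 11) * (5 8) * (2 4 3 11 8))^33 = ((2 4 3 11 6 8 5))^33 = (2 8 11 4 5 6 3)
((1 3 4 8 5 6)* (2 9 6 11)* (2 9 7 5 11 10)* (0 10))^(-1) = (0 5 7 2 10)(1 6 9 11 8 4 3)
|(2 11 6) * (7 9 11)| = 5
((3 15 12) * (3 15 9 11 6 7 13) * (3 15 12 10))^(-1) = ((3 9 11 6 7 13 15 10))^(-1) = (3 10 15 13 7 6 11 9)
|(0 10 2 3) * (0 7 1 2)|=4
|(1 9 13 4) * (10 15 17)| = |(1 9 13 4)(10 15 17)| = 12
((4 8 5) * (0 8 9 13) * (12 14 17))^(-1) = ((0 8 5 4 9 13)(12 14 17))^(-1) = (0 13 9 4 5 8)(12 17 14)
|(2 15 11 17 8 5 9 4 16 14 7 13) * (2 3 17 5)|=13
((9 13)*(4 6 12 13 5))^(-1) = (4 5 9 13 12 6)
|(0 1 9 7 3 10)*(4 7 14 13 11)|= 10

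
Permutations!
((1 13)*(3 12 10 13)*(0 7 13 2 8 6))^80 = ((0 7 13 1 3 12 10 2 8 6))^80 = (13)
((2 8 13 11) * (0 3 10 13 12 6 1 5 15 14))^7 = (0 12 3 6 10 1 13 5 11 15 2 14 8)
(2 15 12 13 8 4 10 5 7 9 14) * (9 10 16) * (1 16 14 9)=(1 16)(2 15 12 13 8 4 14)(5 7 10)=[0, 16, 15, 3, 14, 7, 6, 10, 4, 9, 5, 11, 13, 8, 2, 12, 1]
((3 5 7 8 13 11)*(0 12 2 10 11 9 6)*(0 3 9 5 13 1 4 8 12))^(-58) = (1 8 4)(2 11 6 13 7)(3 5 12 10 9)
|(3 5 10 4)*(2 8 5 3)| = 5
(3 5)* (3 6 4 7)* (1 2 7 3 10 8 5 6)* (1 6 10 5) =(1 2 7 5 6 4 3 10 8) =[0, 2, 7, 10, 3, 6, 4, 5, 1, 9, 8]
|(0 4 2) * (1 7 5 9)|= |(0 4 2)(1 7 5 9)|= 12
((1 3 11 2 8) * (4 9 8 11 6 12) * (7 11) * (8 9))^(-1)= (1 8 4 12 6 3)(2 11 7)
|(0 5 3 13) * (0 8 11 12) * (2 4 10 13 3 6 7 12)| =30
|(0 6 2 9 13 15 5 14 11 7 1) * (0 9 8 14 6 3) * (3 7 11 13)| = 35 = |(0 7 1 9 3)(2 8 14 13 15 5 6)|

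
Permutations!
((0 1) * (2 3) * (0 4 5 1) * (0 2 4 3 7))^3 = (7)(1 5 4 3)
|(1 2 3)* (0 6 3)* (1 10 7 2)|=6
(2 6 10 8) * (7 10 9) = (2 6 9 7 10 8) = [0, 1, 6, 3, 4, 5, 9, 10, 2, 7, 8]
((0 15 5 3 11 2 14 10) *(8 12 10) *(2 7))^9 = (0 12 14 7 3 15 10 8 2 11 5)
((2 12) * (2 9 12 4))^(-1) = (2 4)(9 12)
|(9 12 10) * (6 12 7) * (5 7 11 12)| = 12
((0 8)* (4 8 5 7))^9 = (0 8 4 7 5)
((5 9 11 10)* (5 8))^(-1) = (5 8 10 11 9)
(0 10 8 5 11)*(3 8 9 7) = [10, 1, 2, 8, 4, 11, 6, 3, 5, 7, 9, 0] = (0 10 9 7 3 8 5 11)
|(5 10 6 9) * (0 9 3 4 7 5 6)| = |(0 9 6 3 4 7 5 10)| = 8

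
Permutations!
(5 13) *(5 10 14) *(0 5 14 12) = (14)(0 5 13 10 12) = [5, 1, 2, 3, 4, 13, 6, 7, 8, 9, 12, 11, 0, 10, 14]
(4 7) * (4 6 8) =[0, 1, 2, 3, 7, 5, 8, 6, 4] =(4 7 6 8)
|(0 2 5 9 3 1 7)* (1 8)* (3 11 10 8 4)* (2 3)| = |(0 3 4 2 5 9 11 10 8 1 7)| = 11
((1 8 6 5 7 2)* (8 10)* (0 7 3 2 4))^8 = (0 4 7)(1 10 8 6 5 3 2)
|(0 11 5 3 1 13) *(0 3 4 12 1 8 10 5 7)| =|(0 11 7)(1 13 3 8 10 5 4 12)| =24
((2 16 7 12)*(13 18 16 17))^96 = (2 7 18 17 12 16 13)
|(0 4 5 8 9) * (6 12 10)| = 15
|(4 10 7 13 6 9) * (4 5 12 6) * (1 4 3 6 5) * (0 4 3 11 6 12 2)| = |(0 4 10 7 13 11 6 9 1 3 12 5 2)| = 13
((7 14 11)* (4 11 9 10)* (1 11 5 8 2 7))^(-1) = ((1 11)(2 7 14 9 10 4 5 8))^(-1) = (1 11)(2 8 5 4 10 9 14 7)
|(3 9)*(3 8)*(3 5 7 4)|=6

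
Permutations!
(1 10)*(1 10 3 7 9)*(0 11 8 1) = (0 11 8 1 3 7 9) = [11, 3, 2, 7, 4, 5, 6, 9, 1, 0, 10, 8]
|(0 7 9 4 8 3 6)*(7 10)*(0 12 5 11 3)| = |(0 10 7 9 4 8)(3 6 12 5 11)| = 30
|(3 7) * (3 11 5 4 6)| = |(3 7 11 5 4 6)| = 6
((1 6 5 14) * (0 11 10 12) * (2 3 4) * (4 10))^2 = (0 4 3 12 11 2 10)(1 5)(6 14)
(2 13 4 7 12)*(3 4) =(2 13 3 4 7 12) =[0, 1, 13, 4, 7, 5, 6, 12, 8, 9, 10, 11, 2, 3]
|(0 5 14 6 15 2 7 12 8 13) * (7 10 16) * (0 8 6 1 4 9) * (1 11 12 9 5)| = |(0 1 4 5 14 11 12 6 15 2 10 16 7 9)(8 13)| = 14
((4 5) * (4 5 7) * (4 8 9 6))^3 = ((4 7 8 9 6))^3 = (4 9 7 6 8)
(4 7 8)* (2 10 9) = (2 10 9)(4 7 8) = [0, 1, 10, 3, 7, 5, 6, 8, 4, 2, 9]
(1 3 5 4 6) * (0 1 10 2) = (0 1 3 5 4 6 10 2) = [1, 3, 0, 5, 6, 4, 10, 7, 8, 9, 2]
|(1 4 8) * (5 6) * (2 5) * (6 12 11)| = 15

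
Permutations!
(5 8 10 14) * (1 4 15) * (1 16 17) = (1 4 15 16 17)(5 8 10 14) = [0, 4, 2, 3, 15, 8, 6, 7, 10, 9, 14, 11, 12, 13, 5, 16, 17, 1]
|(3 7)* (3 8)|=|(3 7 8)|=3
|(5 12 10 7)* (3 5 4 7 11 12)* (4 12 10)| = 6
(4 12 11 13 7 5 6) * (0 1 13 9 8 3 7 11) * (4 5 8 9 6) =(0 1 13 11 6 5 4 12)(3 7 8) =[1, 13, 2, 7, 12, 4, 5, 8, 3, 9, 10, 6, 0, 11]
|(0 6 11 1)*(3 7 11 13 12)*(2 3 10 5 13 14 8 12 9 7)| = 12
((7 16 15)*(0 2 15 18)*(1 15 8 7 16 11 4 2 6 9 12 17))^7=(0 16 1 12 6 18 15 17 9)(2 7 4 8 11)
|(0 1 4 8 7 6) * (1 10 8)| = |(0 10 8 7 6)(1 4)| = 10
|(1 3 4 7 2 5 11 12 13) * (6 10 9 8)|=36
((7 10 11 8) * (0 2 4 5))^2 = (0 4)(2 5)(7 11)(8 10)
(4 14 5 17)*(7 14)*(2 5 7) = (2 5 17 4)(7 14) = [0, 1, 5, 3, 2, 17, 6, 14, 8, 9, 10, 11, 12, 13, 7, 15, 16, 4]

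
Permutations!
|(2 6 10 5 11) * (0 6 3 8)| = 8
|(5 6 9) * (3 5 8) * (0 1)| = 10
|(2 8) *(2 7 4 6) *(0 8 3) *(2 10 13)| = |(0 8 7 4 6 10 13 2 3)| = 9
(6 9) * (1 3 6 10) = (1 3 6 9 10) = [0, 3, 2, 6, 4, 5, 9, 7, 8, 10, 1]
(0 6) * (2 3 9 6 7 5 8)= (0 7 5 8 2 3 9 6)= [7, 1, 3, 9, 4, 8, 0, 5, 2, 6]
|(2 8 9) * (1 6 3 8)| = 6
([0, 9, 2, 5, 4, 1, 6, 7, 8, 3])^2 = [0, 3, 2, 1, 4, 9, 6, 7, 8, 5]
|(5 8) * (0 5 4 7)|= 5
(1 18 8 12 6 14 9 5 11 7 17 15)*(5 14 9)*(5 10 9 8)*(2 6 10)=[0, 18, 6, 3, 4, 11, 8, 17, 12, 14, 9, 7, 10, 13, 2, 1, 16, 15, 5]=(1 18 5 11 7 17 15)(2 6 8 12 10 9 14)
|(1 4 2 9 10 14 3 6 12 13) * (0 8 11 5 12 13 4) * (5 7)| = |(0 8 11 7 5 12 4 2 9 10 14 3 6 13 1)| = 15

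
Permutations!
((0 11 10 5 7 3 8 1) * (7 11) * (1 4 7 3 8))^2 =((0 3 1)(4 7 8)(5 11 10))^2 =(0 1 3)(4 8 7)(5 10 11)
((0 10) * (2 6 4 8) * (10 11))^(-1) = (0 10 11)(2 8 4 6)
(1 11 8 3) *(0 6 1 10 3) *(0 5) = (0 6 1 11 8 5)(3 10) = [6, 11, 2, 10, 4, 0, 1, 7, 5, 9, 3, 8]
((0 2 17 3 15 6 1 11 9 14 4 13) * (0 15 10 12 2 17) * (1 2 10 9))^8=((0 17 3 9 14 4 13 15 6 2)(1 11)(10 12))^8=(0 6 13 14 3)(2 15 4 9 17)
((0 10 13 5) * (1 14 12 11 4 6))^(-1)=((0 10 13 5)(1 14 12 11 4 6))^(-1)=(0 5 13 10)(1 6 4 11 12 14)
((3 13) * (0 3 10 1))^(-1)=(0 1 10 13 3)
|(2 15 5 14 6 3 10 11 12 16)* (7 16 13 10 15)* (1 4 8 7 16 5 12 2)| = |(1 4 8 7 5 14 6 3 15 12 13 10 11 2 16)| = 15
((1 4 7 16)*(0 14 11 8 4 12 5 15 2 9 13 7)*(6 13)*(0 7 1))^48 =((0 14 11 8 4 7 16)(1 12 5 15 2 9 6 13))^48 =(0 16 7 4 8 11 14)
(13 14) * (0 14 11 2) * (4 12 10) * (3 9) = (0 14 13 11 2)(3 9)(4 12 10) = [14, 1, 0, 9, 12, 5, 6, 7, 8, 3, 4, 2, 10, 11, 13]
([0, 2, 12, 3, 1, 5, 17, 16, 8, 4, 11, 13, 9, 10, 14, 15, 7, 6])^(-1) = (1 4 9 12 2)(6 17)(7 16)(10 13 11)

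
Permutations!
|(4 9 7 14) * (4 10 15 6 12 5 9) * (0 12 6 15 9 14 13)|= 8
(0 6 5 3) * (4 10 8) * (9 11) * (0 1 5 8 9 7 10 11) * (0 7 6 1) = (0 1 5 3)(4 11 6 8)(7 10 9) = [1, 5, 2, 0, 11, 3, 8, 10, 4, 7, 9, 6]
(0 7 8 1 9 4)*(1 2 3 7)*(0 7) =[1, 9, 3, 0, 7, 5, 6, 8, 2, 4] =(0 1 9 4 7 8 2 3)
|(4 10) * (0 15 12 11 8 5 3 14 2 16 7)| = 22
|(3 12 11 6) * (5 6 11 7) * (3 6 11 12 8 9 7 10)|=8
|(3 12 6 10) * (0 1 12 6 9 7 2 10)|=|(0 1 12 9 7 2 10 3 6)|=9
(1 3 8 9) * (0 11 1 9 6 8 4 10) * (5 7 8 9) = (0 11 1 3 4 10)(5 7 8 6 9) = [11, 3, 2, 4, 10, 7, 9, 8, 6, 5, 0, 1]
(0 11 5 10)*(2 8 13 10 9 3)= (0 11 5 9 3 2 8 13 10)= [11, 1, 8, 2, 4, 9, 6, 7, 13, 3, 0, 5, 12, 10]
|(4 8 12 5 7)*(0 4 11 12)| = |(0 4 8)(5 7 11 12)| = 12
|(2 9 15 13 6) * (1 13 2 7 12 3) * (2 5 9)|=|(1 13 6 7 12 3)(5 9 15)|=6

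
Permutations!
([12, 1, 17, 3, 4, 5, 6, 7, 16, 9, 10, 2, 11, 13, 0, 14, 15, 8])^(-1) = [14, 1, 11, 3, 4, 5, 6, 7, 17, 9, 10, 12, 0, 13, 15, 16, 8, 2]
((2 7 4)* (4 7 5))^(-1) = (7)(2 4 5) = ((7)(2 5 4))^(-1)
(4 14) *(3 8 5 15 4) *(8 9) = [0, 1, 2, 9, 14, 15, 6, 7, 5, 8, 10, 11, 12, 13, 3, 4] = (3 9 8 5 15 4 14)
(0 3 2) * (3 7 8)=[7, 1, 0, 2, 4, 5, 6, 8, 3]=(0 7 8 3 2)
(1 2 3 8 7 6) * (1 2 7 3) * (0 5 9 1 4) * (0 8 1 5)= (1 7 6 2 4 8 3)(5 9)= [0, 7, 4, 1, 8, 9, 2, 6, 3, 5]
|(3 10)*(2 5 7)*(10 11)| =|(2 5 7)(3 11 10)| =3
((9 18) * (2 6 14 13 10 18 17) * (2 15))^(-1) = (2 15 17 9 18 10 13 14 6)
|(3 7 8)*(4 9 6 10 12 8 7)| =|(3 4 9 6 10 12 8)| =7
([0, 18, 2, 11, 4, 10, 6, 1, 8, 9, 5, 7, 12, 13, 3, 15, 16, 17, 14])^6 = [0, 1, 2, 3, 4, 5, 6, 7, 8, 9, 10, 11, 12, 13, 14, 15, 16, 17, 18]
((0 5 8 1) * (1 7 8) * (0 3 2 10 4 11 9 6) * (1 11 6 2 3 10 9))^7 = ((0 5 11 1 10 4 6)(2 9)(7 8))^7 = (11)(2 9)(7 8)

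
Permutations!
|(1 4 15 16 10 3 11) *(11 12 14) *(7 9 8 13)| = 36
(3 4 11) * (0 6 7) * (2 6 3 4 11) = (0 3 11 4 2 6 7) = [3, 1, 6, 11, 2, 5, 7, 0, 8, 9, 10, 4]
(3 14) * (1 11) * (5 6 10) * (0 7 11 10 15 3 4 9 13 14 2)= (0 7 11 1 10 5 6 15 3 2)(4 9 13 14)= [7, 10, 0, 2, 9, 6, 15, 11, 8, 13, 5, 1, 12, 14, 4, 3]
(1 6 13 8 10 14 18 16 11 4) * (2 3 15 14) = (1 6 13 8 10 2 3 15 14 18 16 11 4) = [0, 6, 3, 15, 1, 5, 13, 7, 10, 9, 2, 4, 12, 8, 18, 14, 11, 17, 16]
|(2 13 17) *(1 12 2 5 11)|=7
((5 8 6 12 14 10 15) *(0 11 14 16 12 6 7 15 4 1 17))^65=(0 14 4 17 11 10 1)(5 8 7 15)(12 16)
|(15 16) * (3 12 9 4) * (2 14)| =4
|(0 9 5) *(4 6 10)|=|(0 9 5)(4 6 10)|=3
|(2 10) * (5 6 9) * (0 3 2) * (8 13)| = 12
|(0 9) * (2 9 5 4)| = 5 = |(0 5 4 2 9)|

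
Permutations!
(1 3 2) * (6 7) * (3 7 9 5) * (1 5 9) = (9)(1 7 6)(2 5 3) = [0, 7, 5, 2, 4, 3, 1, 6, 8, 9]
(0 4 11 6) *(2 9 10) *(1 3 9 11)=(0 4 1 3 9 10 2 11 6)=[4, 3, 11, 9, 1, 5, 0, 7, 8, 10, 2, 6]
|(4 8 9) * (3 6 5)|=|(3 6 5)(4 8 9)|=3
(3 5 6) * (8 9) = [0, 1, 2, 5, 4, 6, 3, 7, 9, 8] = (3 5 6)(8 9)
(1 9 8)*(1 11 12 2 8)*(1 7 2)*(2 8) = (1 9 7 8 11 12) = [0, 9, 2, 3, 4, 5, 6, 8, 11, 7, 10, 12, 1]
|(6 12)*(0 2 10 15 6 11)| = 7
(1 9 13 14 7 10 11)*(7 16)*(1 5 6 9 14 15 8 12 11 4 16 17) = (1 14 17)(4 16 7 10)(5 6 9 13 15 8 12 11) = [0, 14, 2, 3, 16, 6, 9, 10, 12, 13, 4, 5, 11, 15, 17, 8, 7, 1]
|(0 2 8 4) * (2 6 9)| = |(0 6 9 2 8 4)| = 6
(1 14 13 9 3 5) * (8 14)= (1 8 14 13 9 3 5)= [0, 8, 2, 5, 4, 1, 6, 7, 14, 3, 10, 11, 12, 9, 13]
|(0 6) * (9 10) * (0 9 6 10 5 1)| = 6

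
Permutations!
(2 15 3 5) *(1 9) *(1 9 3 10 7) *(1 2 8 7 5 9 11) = (1 3 9 11)(2 15 10 5 8 7) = [0, 3, 15, 9, 4, 8, 6, 2, 7, 11, 5, 1, 12, 13, 14, 10]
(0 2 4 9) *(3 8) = (0 2 4 9)(3 8) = [2, 1, 4, 8, 9, 5, 6, 7, 3, 0]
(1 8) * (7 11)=[0, 8, 2, 3, 4, 5, 6, 11, 1, 9, 10, 7]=(1 8)(7 11)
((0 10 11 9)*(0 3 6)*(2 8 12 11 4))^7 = (0 9 8 10 3 12 4 6 11 2)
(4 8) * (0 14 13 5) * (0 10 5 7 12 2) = (0 14 13 7 12 2)(4 8)(5 10) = [14, 1, 0, 3, 8, 10, 6, 12, 4, 9, 5, 11, 2, 7, 13]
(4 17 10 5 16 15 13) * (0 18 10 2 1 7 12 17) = [18, 7, 1, 3, 0, 16, 6, 12, 8, 9, 5, 11, 17, 4, 14, 13, 15, 2, 10] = (0 18 10 5 16 15 13 4)(1 7 12 17 2)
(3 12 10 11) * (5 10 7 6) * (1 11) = [0, 11, 2, 12, 4, 10, 5, 6, 8, 9, 1, 3, 7] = (1 11 3 12 7 6 5 10)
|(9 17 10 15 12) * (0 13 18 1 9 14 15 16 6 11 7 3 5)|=39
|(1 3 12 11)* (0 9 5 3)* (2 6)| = 14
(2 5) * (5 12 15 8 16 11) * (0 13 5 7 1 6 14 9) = (0 13 5 2 12 15 8 16 11 7 1 6 14 9) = [13, 6, 12, 3, 4, 2, 14, 1, 16, 0, 10, 7, 15, 5, 9, 8, 11]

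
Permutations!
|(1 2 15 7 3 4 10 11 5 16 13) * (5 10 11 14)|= 12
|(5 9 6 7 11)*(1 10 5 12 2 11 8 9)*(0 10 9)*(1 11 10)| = 30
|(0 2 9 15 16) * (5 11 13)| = |(0 2 9 15 16)(5 11 13)| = 15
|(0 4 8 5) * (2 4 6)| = |(0 6 2 4 8 5)| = 6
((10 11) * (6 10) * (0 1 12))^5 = (0 12 1)(6 11 10)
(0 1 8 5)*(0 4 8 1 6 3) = (0 6 3)(4 8 5) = [6, 1, 2, 0, 8, 4, 3, 7, 5]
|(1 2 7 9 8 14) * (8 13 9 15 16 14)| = 6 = |(1 2 7 15 16 14)(9 13)|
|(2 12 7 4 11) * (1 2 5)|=|(1 2 12 7 4 11 5)|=7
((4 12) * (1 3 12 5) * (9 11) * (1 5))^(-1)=(1 4 12 3)(9 11)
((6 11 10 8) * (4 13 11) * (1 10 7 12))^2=(1 8 4 11 12 10 6 13 7)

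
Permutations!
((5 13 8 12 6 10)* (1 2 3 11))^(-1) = (1 11 3 2)(5 10 6 12 8 13)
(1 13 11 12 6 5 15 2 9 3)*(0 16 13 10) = [16, 10, 9, 1, 4, 15, 5, 7, 8, 3, 0, 12, 6, 11, 14, 2, 13] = (0 16 13 11 12 6 5 15 2 9 3 1 10)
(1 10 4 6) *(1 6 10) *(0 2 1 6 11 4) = (0 2 1 6 11 4 10) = [2, 6, 1, 3, 10, 5, 11, 7, 8, 9, 0, 4]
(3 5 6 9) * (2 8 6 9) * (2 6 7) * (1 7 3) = [0, 7, 8, 5, 4, 9, 6, 2, 3, 1] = (1 7 2 8 3 5 9)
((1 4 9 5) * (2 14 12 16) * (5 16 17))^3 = (1 16 12)(2 17 4)(5 9 14)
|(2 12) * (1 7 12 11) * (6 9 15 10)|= 20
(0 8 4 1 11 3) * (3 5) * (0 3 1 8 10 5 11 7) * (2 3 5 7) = (11)(0 10 7)(1 2 3 5)(4 8) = [10, 2, 3, 5, 8, 1, 6, 0, 4, 9, 7, 11]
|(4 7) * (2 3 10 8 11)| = 10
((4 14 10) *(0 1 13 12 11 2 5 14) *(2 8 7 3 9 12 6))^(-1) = (0 4 10 14 5 2 6 13 1)(3 7 8 11 12 9)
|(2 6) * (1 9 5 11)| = 4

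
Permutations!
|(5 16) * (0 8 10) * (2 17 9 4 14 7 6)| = 42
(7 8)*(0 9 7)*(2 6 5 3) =(0 9 7 8)(2 6 5 3) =[9, 1, 6, 2, 4, 3, 5, 8, 0, 7]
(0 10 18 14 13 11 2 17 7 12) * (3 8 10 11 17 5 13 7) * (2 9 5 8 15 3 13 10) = (0 11 9 5 10 18 14 7 12)(2 8)(3 15)(13 17) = [11, 1, 8, 15, 4, 10, 6, 12, 2, 5, 18, 9, 0, 17, 7, 3, 16, 13, 14]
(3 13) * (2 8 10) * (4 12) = [0, 1, 8, 13, 12, 5, 6, 7, 10, 9, 2, 11, 4, 3] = (2 8 10)(3 13)(4 12)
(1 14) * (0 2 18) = (0 2 18)(1 14) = [2, 14, 18, 3, 4, 5, 6, 7, 8, 9, 10, 11, 12, 13, 1, 15, 16, 17, 0]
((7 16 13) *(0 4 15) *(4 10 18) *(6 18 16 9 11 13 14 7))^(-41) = (0 13 16 18 7 15 11 10 6 14 4 9)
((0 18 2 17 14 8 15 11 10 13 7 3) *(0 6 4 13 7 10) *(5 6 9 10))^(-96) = (18)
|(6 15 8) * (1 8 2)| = 5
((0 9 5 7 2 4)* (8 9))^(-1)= (0 4 2 7 5 9 8)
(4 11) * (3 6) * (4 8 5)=(3 6)(4 11 8 5)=[0, 1, 2, 6, 11, 4, 3, 7, 5, 9, 10, 8]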